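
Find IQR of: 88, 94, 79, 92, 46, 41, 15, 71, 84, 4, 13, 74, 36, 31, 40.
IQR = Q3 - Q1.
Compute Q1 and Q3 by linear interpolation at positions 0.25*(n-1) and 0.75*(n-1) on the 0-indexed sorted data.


Sorted: 4, 13, 15, 31, 36, 40, 41, 46, 71, 74, 79, 84, 88, 92, 94
Q1 (25th %ile) = 33.5000
Q3 (75th %ile) = 81.5000
IQR = 81.5000 - 33.5000 = 48.0000

IQR = 48.0000


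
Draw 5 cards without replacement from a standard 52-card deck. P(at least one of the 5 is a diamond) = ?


P(at least one) = 1 - P(none)
P(none) = (39/52) × (38/51) × (37/50) × (36/49) × (35/48) = 0.221534
P(at least one) = 1 - 0.221534 = 0.7785

P = 0.7785


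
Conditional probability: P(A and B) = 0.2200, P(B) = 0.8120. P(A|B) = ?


P(A|B) = 0.2200/0.8120 = 0.2709

P(A|B) = 0.2709


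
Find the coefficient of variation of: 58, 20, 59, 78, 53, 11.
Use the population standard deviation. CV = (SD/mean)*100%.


Mean = 46.5000
SD = 23.4005
CV = (23.4005/46.5000)*100 = 50.3237%

CV = 50.3237%


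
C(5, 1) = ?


C(5,1) = 5!/(1! × 4!)
= 120/(1 × 24)
= 5

C(5,1) = 5


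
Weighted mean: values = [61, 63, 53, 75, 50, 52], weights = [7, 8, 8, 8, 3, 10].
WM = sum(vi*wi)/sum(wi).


Numerator = 61*7 + 63*8 + 53*8 + 75*8 + 50*3 + 52*10 = 2625
Denominator = 7 + 8 + 8 + 8 + 3 + 10 = 44
WM = 2625/44 = 59.6591

WM = 59.6591


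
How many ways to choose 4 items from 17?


C(17,4) = 17!/(4! × 13!)
= 355687428096000/(24 × 6227020800)
= 2380

C(17,4) = 2380


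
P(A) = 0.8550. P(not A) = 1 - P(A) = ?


P(not A) = 1 - 0.8550 = 0.1450

P(not A) = 0.1450


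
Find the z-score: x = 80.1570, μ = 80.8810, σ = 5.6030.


z = (80.1570 - 80.8810)/5.6030
= -0.7240/5.6030
= -0.1292

z = -0.1292


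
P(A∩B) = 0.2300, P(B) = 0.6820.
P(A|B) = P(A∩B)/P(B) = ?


P(A|B) = 0.2300/0.6820 = 0.3372

P(A|B) = 0.3372


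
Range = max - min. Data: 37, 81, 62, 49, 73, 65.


Max = 81, Min = 37
Range = 81 - 37 = 44

Range = 44


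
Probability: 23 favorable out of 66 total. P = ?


P = 23/66 = 0.3485

P = 0.3485


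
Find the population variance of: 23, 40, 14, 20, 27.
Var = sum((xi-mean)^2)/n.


Mean = 24.8000
Squared deviations: 3.2400, 231.0400, 116.6400, 23.0400, 4.8400
Sum = 378.8000
Variance = 378.8000/5 = 75.7600

Variance = 75.7600


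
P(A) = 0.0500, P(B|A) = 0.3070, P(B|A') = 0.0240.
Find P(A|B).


P(B) = P(B|A)*P(A) + P(B|A')*P(A')
= 0.3070*0.0500 + 0.0240*0.9500
= 0.015350 + 0.022800 = 0.038150
P(A|B) = 0.015350/0.038150 = 0.4024

P(A|B) = 0.4024


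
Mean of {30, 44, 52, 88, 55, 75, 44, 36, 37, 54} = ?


Sum = 30 + 44 + 52 + 88 + 55 + 75 + 44 + 36 + 37 + 54 = 515
n = 10
Mean = 515/10 = 51.5000

Mean = 51.5000


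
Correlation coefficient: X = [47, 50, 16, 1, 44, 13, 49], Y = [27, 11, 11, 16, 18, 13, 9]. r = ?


Mean X = 31.4286, Mean Y = 15.0000
SD X = 19.115118, SD Y = 5.682052
Cov = 16.142857
r = 16.142857/(19.115118*5.682052) = 0.1486

r = 0.1486


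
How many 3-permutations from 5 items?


P(5,3) = 5!/2!
= 120/2
= 60

P(5,3) = 60


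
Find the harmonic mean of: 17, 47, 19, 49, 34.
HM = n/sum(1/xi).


Sum of reciprocals = 1/17 + 1/47 + 1/19 + 1/49 + 1/34 = 0.182552
HM = 5/0.182552 = 27.3895

HM = 27.3895


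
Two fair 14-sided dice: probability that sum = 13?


Total outcomes = 14×14 = 196
Favorable (sum = 13): 12
P = 12/196 = 0.0612

P = 0.0612


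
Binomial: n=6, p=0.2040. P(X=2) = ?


C(6,2) = 15
p^2 = 0.041616
(1-p)^4 = 0.401469
P = 15 * 0.041616 * 0.401469 = 0.2506

P(X=2) = 0.2506


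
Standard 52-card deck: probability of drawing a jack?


4 jacks in 52 cards
P = 4/52 = 0.0769

P = 0.0769


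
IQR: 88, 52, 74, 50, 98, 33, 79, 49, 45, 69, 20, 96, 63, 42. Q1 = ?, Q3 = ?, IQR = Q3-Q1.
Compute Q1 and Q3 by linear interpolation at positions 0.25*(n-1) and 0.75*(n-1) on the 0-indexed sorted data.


Sorted: 20, 33, 42, 45, 49, 50, 52, 63, 69, 74, 79, 88, 96, 98
Q1 (25th %ile) = 46.0000
Q3 (75th %ile) = 77.7500
IQR = 77.7500 - 46.0000 = 31.7500

IQR = 31.7500


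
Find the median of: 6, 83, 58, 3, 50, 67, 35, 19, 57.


Sorted: 3, 6, 19, 35, 50, 57, 58, 67, 83
n = 9 (odd)
Middle value = 50

Median = 50


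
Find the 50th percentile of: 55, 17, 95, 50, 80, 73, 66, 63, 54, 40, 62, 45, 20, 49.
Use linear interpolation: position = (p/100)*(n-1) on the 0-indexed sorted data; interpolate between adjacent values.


Sorted: 17, 20, 40, 45, 49, 50, 54, 55, 62, 63, 66, 73, 80, 95
n = 14
Index = 50/100 * 13 = 6.5000
Lower = data[6] = 54, Upper = data[7] = 55
P50 = 54 + 0.5000*(1) = 54.5000

P50 = 54.5000


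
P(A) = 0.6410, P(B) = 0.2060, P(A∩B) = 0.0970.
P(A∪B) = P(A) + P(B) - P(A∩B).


P(A∪B) = 0.6410 + 0.2060 - 0.0970
= 0.8470 - 0.0970
= 0.7500

P(A∪B) = 0.7500


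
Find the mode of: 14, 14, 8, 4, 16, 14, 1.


Frequencies: 1:1, 4:1, 8:1, 14:3, 16:1
Max frequency = 3
Mode = 14

Mode = 14


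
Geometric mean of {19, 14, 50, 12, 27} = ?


Product = 19 × 14 × 50 × 12 × 27 = 4309200
GM = 4309200^(1/5) = 21.2265

GM = 21.2265


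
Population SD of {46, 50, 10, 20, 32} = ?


Mean = 31.6000
Variance = 229.4400
SD = sqrt(229.4400) = 15.1473

SD = 15.1473


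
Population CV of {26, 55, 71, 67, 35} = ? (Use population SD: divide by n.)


Mean = 50.8000
SD = 17.6227
CV = (17.6227/50.8000)*100 = 34.6904%

CV = 34.6904%


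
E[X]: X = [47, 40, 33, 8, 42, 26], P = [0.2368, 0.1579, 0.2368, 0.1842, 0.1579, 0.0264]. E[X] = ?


E[X] = 47*0.2368 + 40*0.1579 + 33*0.2368 + 8*0.1842 + 42*0.1579 + 26*0.0264
= 11.1296 + 6.3160 + 7.8144 + 1.4736 + 6.6318 + 0.6864
= 34.0518

E[X] = 34.0518


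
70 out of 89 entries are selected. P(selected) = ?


P = 70/89 = 0.7865

P = 0.7865


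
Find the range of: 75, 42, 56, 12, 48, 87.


Max = 87, Min = 12
Range = 87 - 12 = 75

Range = 75


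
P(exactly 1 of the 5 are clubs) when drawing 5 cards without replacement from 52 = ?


Hypergeometric: P(X=1) = C(13,1)·C(39,4) / C(52,5)
= 13 × 82251 / 2598960
= 1069263/2598960 = 0.4114

P = 0.4114


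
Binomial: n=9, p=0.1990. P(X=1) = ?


C(9,1) = 9
p^1 = 0.199000
(1-p)^8 = 0.169457
P = 9 * 0.199000 * 0.169457 = 0.3035

P(X=1) = 0.3035


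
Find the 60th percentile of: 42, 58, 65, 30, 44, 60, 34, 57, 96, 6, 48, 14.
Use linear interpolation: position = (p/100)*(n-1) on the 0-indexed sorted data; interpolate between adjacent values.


Sorted: 6, 14, 30, 34, 42, 44, 48, 57, 58, 60, 65, 96
n = 12
Index = 60/100 * 11 = 6.6000
Lower = data[6] = 48, Upper = data[7] = 57
P60 = 48 + 0.6000*(9) = 53.4000

P60 = 53.4000


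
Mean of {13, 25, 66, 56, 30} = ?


Sum = 13 + 25 + 66 + 56 + 30 = 190
n = 5
Mean = 190/5 = 38.0000

Mean = 38.0000


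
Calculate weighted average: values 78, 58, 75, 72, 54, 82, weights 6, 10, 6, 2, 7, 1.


Numerator = 78*6 + 58*10 + 75*6 + 72*2 + 54*7 + 82*1 = 2102
Denominator = 6 + 10 + 6 + 2 + 7 + 1 = 32
WM = 2102/32 = 65.6875

WM = 65.6875


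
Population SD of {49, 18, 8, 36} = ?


Mean = 27.7500
Variance = 251.1875
SD = sqrt(251.1875) = 15.8489

SD = 15.8489


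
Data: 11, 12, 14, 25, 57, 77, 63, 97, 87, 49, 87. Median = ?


Sorted: 11, 12, 14, 25, 49, 57, 63, 77, 87, 87, 97
n = 11 (odd)
Middle value = 57

Median = 57


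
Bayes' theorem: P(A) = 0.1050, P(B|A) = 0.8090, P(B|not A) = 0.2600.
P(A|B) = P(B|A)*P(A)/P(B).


P(B) = P(B|A)*P(A) + P(B|A')*P(A')
= 0.8090*0.1050 + 0.2600*0.8950
= 0.084945 + 0.232700 = 0.317645
P(A|B) = 0.084945/0.317645 = 0.2674

P(A|B) = 0.2674


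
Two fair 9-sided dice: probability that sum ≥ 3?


Total outcomes = 9×9 = 81
Favorable (sum ≥ 3): 80
P = 80/81 = 0.9877

P = 0.9877


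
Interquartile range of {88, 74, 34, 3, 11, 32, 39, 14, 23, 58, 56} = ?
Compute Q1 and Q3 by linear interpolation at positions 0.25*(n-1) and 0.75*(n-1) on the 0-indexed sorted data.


Sorted: 3, 11, 14, 23, 32, 34, 39, 56, 58, 74, 88
Q1 (25th %ile) = 18.5000
Q3 (75th %ile) = 57.0000
IQR = 57.0000 - 18.5000 = 38.5000

IQR = 38.5000


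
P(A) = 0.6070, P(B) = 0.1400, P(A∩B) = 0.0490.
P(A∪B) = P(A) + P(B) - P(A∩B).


P(A∪B) = 0.6070 + 0.1400 - 0.0490
= 0.7470 - 0.0490
= 0.6980

P(A∪B) = 0.6980


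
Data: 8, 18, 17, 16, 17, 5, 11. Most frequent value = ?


Frequencies: 5:1, 8:1, 11:1, 16:1, 17:2, 18:1
Max frequency = 2
Mode = 17

Mode = 17


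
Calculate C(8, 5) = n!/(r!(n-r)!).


C(8,5) = 8!/(5! × 3!)
= 40320/(120 × 6)
= 56

C(8,5) = 56


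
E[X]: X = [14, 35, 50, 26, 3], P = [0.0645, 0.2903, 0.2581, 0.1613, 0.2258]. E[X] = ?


E[X] = 14*0.0645 + 35*0.2903 + 50*0.2581 + 26*0.1613 + 3*0.2258
= 0.9030 + 10.1605 + 12.9050 + 4.1938 + 0.6774
= 28.8397

E[X] = 28.8397


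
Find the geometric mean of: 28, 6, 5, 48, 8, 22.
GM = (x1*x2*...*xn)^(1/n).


Product = 28 × 6 × 5 × 48 × 8 × 22 = 7096320
GM = 7096320^(1/6) = 13.8624

GM = 13.8624


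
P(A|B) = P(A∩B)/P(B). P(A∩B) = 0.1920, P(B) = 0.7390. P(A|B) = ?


P(A|B) = 0.1920/0.7390 = 0.2598

P(A|B) = 0.2598


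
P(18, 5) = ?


P(18,5) = 18!/13!
= 6402373705728000/6227020800
= 1028160

P(18,5) = 1028160


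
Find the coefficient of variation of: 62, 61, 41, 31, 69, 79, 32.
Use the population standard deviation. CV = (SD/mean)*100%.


Mean = 53.5714
SD = 17.4999
CV = (17.4999/53.5714)*100 = 32.6664%

CV = 32.6664%


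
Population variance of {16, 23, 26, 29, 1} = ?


Mean = 19.0000
Squared deviations: 9.0000, 16.0000, 49.0000, 100.0000, 324.0000
Sum = 498.0000
Variance = 498.0000/5 = 99.6000

Variance = 99.6000


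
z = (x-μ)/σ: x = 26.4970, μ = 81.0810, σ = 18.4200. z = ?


z = (26.4970 - 81.0810)/18.4200
= -54.5840/18.4200
= -2.9633

z = -2.9633


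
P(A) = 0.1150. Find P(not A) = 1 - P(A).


P(not A) = 1 - 0.1150 = 0.8850

P(not A) = 0.8850


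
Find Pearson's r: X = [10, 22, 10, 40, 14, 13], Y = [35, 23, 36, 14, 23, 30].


Mean X = 18.1667, Mean Y = 26.8333
SD X = 10.558041, SD Y = 7.690181
Cov = -72.805556
r = -72.805556/(10.558041*7.690181) = -0.8967

r = -0.8967


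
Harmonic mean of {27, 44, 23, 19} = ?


Sum of reciprocals = 1/27 + 1/44 + 1/23 + 1/19 = 0.155874
HM = 4/0.155874 = 25.6617

HM = 25.6617


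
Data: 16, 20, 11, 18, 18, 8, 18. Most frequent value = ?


Frequencies: 8:1, 11:1, 16:1, 18:3, 20:1
Max frequency = 3
Mode = 18

Mode = 18


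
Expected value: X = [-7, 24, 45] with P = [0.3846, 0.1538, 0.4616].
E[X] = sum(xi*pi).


E[X] = -7*0.3846 + 24*0.1538 + 45*0.4616
= -2.6922 + 3.6912 + 20.7720
= 21.7710

E[X] = 21.7710


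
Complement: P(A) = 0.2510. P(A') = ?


P(not A) = 1 - 0.2510 = 0.7490

P(not A) = 0.7490


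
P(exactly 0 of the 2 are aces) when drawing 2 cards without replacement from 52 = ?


Hypergeometric: P(X=0) = C(4,0)·C(48,2) / C(52,2)
= 1 × 1128 / 1326
= 1128/1326 = 0.8507

P = 0.8507


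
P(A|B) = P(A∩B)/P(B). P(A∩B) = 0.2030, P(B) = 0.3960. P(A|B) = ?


P(A|B) = 0.2030/0.3960 = 0.5126

P(A|B) = 0.5126


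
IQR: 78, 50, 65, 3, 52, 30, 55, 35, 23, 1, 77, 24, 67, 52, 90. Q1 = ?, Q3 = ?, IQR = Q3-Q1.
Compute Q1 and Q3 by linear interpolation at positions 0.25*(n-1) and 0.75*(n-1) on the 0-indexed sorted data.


Sorted: 1, 3, 23, 24, 30, 35, 50, 52, 52, 55, 65, 67, 77, 78, 90
Q1 (25th %ile) = 27.0000
Q3 (75th %ile) = 66.0000
IQR = 66.0000 - 27.0000 = 39.0000

IQR = 39.0000


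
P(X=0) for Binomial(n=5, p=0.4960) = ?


C(5,0) = 1
p^0 = 1.000000
(1-p)^5 = 0.032520
P = 1 * 1.000000 * 0.032520 = 0.0325

P(X=0) = 0.0325


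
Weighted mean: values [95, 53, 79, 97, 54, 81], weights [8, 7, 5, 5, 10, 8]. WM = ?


Numerator = 95*8 + 53*7 + 79*5 + 97*5 + 54*10 + 81*8 = 3199
Denominator = 8 + 7 + 5 + 5 + 10 + 8 = 43
WM = 3199/43 = 74.3953

WM = 74.3953


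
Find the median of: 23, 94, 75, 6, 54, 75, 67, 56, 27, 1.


Sorted: 1, 6, 23, 27, 54, 56, 67, 75, 75, 94
n = 10 (even)
Middle values: 54 and 56
Median = (54+56)/2 = 55.0000

Median = 55.0000


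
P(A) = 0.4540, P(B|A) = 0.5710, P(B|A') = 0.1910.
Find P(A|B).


P(B) = P(B|A)*P(A) + P(B|A')*P(A')
= 0.5710*0.4540 + 0.1910*0.5460
= 0.259234 + 0.104286 = 0.363520
P(A|B) = 0.259234/0.363520 = 0.7131

P(A|B) = 0.7131


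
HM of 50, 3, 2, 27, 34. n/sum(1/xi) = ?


Sum of reciprocals = 1/50 + 1/3 + 1/2 + 1/27 + 1/34 = 0.919782
HM = 5/0.919782 = 5.4361

HM = 5.4361


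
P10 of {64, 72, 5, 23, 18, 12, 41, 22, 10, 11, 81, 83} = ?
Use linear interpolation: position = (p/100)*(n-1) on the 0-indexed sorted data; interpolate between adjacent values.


Sorted: 5, 10, 11, 12, 18, 22, 23, 41, 64, 72, 81, 83
n = 12
Index = 10/100 * 11 = 1.1000
Lower = data[1] = 10, Upper = data[2] = 11
P10 = 10 + 0.1000*(1) = 10.1000

P10 = 10.1000


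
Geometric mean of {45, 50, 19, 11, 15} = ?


Product = 45 × 50 × 19 × 11 × 15 = 7053750
GM = 7053750^(1/5) = 23.4252

GM = 23.4252


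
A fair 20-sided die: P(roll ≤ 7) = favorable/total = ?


Favorable outcomes (roll ≤ 7): 7
Total outcomes = 20
P = 7/20 = 0.3500

P = 0.3500


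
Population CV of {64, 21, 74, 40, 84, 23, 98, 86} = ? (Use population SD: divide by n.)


Mean = 61.2500
SD = 27.8062
CV = (27.8062/61.2500)*100 = 45.3980%

CV = 45.3980%


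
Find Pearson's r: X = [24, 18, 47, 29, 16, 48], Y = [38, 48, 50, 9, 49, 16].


Mean X = 30.3333, Mean Y = 35.0000
SD X = 12.840907, SD Y = 16.512621
Cov = -71.833333
r = -71.833333/(12.840907*16.512621) = -0.3388

r = -0.3388


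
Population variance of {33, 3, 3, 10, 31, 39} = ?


Mean = 19.8333
Squared deviations: 173.3611, 283.3611, 283.3611, 96.6944, 124.6944, 367.3611
Sum = 1328.8333
Variance = 1328.8333/6 = 221.4722

Variance = 221.4722


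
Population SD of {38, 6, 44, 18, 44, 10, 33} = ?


Mean = 27.5714
Variance = 220.5306
SD = sqrt(220.5306) = 14.8503

SD = 14.8503


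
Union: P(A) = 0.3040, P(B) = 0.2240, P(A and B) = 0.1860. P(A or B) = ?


P(A∪B) = 0.3040 + 0.2240 - 0.1860
= 0.5280 - 0.1860
= 0.3420

P(A∪B) = 0.3420


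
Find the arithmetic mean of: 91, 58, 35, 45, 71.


Sum = 91 + 58 + 35 + 45 + 71 = 300
n = 5
Mean = 300/5 = 60.0000

Mean = 60.0000


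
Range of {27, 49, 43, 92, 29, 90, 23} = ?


Max = 92, Min = 23
Range = 92 - 23 = 69

Range = 69


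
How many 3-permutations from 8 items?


P(8,3) = 8!/5!
= 40320/120
= 336

P(8,3) = 336


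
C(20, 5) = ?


C(20,5) = 20!/(5! × 15!)
= 2432902008176640000/(120 × 1307674368000)
= 15504

C(20,5) = 15504


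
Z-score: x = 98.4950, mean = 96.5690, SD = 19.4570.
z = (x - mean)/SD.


z = (98.4950 - 96.5690)/19.4570
= 1.9260/19.4570
= 0.0990

z = 0.0990


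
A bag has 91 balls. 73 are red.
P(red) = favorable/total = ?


P = 73/91 = 0.8022

P = 0.8022


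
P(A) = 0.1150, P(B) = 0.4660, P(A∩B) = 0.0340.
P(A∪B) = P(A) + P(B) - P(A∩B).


P(A∪B) = 0.1150 + 0.4660 - 0.0340
= 0.5810 - 0.0340
= 0.5470

P(A∪B) = 0.5470


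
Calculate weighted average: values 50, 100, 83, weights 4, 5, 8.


Numerator = 50*4 + 100*5 + 83*8 = 1364
Denominator = 4 + 5 + 8 = 17
WM = 1364/17 = 80.2353

WM = 80.2353


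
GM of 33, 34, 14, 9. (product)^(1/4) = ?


Product = 33 × 34 × 14 × 9 = 141372
GM = 141372^(1/4) = 19.3906

GM = 19.3906


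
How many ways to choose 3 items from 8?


C(8,3) = 8!/(3! × 5!)
= 40320/(6 × 120)
= 56

C(8,3) = 56


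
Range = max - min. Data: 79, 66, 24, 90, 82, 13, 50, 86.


Max = 90, Min = 13
Range = 90 - 13 = 77

Range = 77


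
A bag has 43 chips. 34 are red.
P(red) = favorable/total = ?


P = 34/43 = 0.7907

P = 0.7907


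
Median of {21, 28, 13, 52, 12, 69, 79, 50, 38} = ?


Sorted: 12, 13, 21, 28, 38, 50, 52, 69, 79
n = 9 (odd)
Middle value = 38

Median = 38


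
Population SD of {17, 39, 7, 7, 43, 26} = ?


Mean = 23.1667
Variance = 202.1389
SD = sqrt(202.1389) = 14.2176

SD = 14.2176


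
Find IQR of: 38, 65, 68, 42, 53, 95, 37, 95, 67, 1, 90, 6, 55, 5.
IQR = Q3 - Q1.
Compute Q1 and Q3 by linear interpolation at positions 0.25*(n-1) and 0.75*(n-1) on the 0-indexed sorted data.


Sorted: 1, 5, 6, 37, 38, 42, 53, 55, 65, 67, 68, 90, 95, 95
Q1 (25th %ile) = 37.2500
Q3 (75th %ile) = 67.7500
IQR = 67.7500 - 37.2500 = 30.5000

IQR = 30.5000


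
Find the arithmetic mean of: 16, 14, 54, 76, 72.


Sum = 16 + 14 + 54 + 76 + 72 = 232
n = 5
Mean = 232/5 = 46.4000

Mean = 46.4000


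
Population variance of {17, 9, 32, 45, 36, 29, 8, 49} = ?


Mean = 28.1250
Squared deviations: 123.7656, 365.7656, 15.0156, 284.7656, 62.0156, 0.7656, 405.0156, 435.7656
Sum = 1692.8750
Variance = 1692.8750/8 = 211.6094

Variance = 211.6094


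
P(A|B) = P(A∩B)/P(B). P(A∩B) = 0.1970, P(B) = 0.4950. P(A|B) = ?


P(A|B) = 0.1970/0.4950 = 0.3980

P(A|B) = 0.3980


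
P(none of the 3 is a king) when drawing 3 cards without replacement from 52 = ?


P(no kings) = (48/52) × (47/51) × (46/50)
= 0.7826

P = 0.7826


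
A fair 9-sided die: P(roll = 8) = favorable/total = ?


Favorable outcomes (roll = 8): 1
Total outcomes = 9
P = 1/9 = 0.1111

P = 0.1111


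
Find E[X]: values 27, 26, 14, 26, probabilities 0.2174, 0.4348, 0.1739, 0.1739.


E[X] = 27*0.2174 + 26*0.4348 + 14*0.1739 + 26*0.1739
= 5.8698 + 11.3048 + 2.4346 + 4.5214
= 24.1306

E[X] = 24.1306


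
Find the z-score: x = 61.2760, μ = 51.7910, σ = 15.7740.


z = (61.2760 - 51.7910)/15.7740
= 9.4850/15.7740
= 0.6013

z = 0.6013


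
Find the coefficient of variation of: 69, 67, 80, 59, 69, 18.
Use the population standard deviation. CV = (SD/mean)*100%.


Mean = 60.3333
SD = 19.8970
CV = (19.8970/60.3333)*100 = 32.9784%

CV = 32.9784%


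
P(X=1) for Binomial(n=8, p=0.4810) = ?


C(8,1) = 8
p^1 = 0.481000
(1-p)^7 = 0.010143
P = 8 * 0.481000 * 0.010143 = 0.0390

P(X=1) = 0.0390


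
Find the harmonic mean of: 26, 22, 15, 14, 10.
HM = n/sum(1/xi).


Sum of reciprocals = 1/26 + 1/22 + 1/15 + 1/14 + 1/10 = 0.322011
HM = 5/0.322011 = 15.5274

HM = 15.5274


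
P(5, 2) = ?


P(5,2) = 5!/3!
= 120/6
= 20

P(5,2) = 20


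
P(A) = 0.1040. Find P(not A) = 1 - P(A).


P(not A) = 1 - 0.1040 = 0.8960

P(not A) = 0.8960


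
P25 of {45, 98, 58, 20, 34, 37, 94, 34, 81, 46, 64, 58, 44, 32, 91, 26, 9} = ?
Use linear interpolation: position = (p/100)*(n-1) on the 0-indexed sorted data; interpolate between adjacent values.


Sorted: 9, 20, 26, 32, 34, 34, 37, 44, 45, 46, 58, 58, 64, 81, 91, 94, 98
n = 17
Index = 25/100 * 16 = 4.0000
Lower = data[4] = 34, Upper = data[5] = 34
P25 = 34 + 0*(0) = 34.0000

P25 = 34.0000


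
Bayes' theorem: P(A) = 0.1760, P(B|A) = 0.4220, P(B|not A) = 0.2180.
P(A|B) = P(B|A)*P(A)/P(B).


P(B) = P(B|A)*P(A) + P(B|A')*P(A')
= 0.4220*0.1760 + 0.2180*0.8240
= 0.074272 + 0.179632 = 0.253904
P(A|B) = 0.074272/0.253904 = 0.2925

P(A|B) = 0.2925


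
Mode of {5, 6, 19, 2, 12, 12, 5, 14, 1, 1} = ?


Frequencies: 1:2, 2:1, 5:2, 6:1, 12:2, 14:1, 19:1
Max frequency = 2
Mode = 1, 5, 12

Mode = 1, 5, 12


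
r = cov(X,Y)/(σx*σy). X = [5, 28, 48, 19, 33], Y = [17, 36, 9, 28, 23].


Mean X = 26.6000, Mean Y = 22.6000
SD X = 14.319218, SD Y = 9.221714
Cov = -37.960000
r = -37.960000/(14.319218*9.221714) = -0.2875

r = -0.2875


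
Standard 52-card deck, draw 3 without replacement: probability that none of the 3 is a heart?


P(no hearts) = (39/52) × (38/51) × (37/50)
= 0.4135

P = 0.4135


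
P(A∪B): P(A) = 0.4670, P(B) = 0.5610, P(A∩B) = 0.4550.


P(A∪B) = 0.4670 + 0.5610 - 0.4550
= 1.0280 - 0.4550
= 0.5730

P(A∪B) = 0.5730


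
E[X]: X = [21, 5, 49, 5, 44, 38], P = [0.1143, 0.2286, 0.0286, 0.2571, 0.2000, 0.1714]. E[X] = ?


E[X] = 21*0.1143 + 5*0.2286 + 49*0.0286 + 5*0.2571 + 44*0.2000 + 38*0.1714
= 2.4003 + 1.1430 + 1.4014 + 1.2855 + 8.8000 + 6.5132
= 21.5434

E[X] = 21.5434


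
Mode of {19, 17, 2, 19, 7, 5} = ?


Frequencies: 2:1, 5:1, 7:1, 17:1, 19:2
Max frequency = 2
Mode = 19

Mode = 19


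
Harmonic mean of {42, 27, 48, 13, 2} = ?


Sum of reciprocals = 1/42 + 1/27 + 1/48 + 1/13 + 1/2 = 0.658603
HM = 5/0.658603 = 7.5918

HM = 7.5918


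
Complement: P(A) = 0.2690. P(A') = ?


P(not A) = 1 - 0.2690 = 0.7310

P(not A) = 0.7310


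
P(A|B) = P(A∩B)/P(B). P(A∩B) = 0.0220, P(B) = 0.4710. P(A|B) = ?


P(A|B) = 0.0220/0.4710 = 0.0467

P(A|B) = 0.0467


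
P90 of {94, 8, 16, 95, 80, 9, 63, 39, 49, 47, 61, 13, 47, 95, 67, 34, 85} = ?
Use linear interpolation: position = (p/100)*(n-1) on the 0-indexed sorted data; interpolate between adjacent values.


Sorted: 8, 9, 13, 16, 34, 39, 47, 47, 49, 61, 63, 67, 80, 85, 94, 95, 95
n = 17
Index = 90/100 * 16 = 14.4000
Lower = data[14] = 94, Upper = data[15] = 95
P90 = 94 + 0.4000*(1) = 94.4000

P90 = 94.4000


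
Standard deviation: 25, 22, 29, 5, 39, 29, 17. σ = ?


Mean = 23.7143
Variance = 98.4898
SD = sqrt(98.4898) = 9.9242

SD = 9.9242


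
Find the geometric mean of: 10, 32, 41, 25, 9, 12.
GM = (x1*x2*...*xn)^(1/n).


Product = 10 × 32 × 41 × 25 × 9 × 12 = 35424000
GM = 35424000^(1/6) = 18.1224

GM = 18.1224


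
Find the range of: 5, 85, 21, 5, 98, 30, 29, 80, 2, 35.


Max = 98, Min = 2
Range = 98 - 2 = 96

Range = 96


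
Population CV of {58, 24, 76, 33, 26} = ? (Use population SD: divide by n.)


Mean = 43.4000
SD = 20.3135
CV = (20.3135/43.4000)*100 = 46.8054%

CV = 46.8054%


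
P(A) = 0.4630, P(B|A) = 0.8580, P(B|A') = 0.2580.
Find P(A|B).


P(B) = P(B|A)*P(A) + P(B|A')*P(A')
= 0.8580*0.4630 + 0.2580*0.5370
= 0.397254 + 0.138546 = 0.535800
P(A|B) = 0.397254/0.535800 = 0.7414

P(A|B) = 0.7414


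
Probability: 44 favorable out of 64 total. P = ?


P = 44/64 = 0.6875

P = 0.6875


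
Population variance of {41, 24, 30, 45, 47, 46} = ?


Mean = 38.8333
Squared deviations: 4.6944, 220.0278, 78.0278, 38.0278, 66.6944, 51.3611
Sum = 458.8333
Variance = 458.8333/6 = 76.4722

Variance = 76.4722


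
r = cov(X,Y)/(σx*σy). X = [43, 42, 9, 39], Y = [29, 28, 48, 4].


Mean X = 33.2500, Mean Y = 27.2500
SD X = 14.077908, SD Y = 15.610493
Cov = -153.312500
r = -153.312500/(14.077908*15.610493) = -0.6976

r = -0.6976


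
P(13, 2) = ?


P(13,2) = 13!/11!
= 6227020800/39916800
= 156

P(13,2) = 156


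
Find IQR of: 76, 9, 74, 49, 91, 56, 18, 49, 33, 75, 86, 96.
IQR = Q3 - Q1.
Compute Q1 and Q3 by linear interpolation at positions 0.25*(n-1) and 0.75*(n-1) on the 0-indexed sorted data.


Sorted: 9, 18, 33, 49, 49, 56, 74, 75, 76, 86, 91, 96
Q1 (25th %ile) = 45.0000
Q3 (75th %ile) = 78.5000
IQR = 78.5000 - 45.0000 = 33.5000

IQR = 33.5000


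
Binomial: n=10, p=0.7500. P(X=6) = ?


C(10,6) = 210
p^6 = 0.177979
(1-p)^4 = 0.003906
P = 210 * 0.177979 * 0.003906 = 0.1460

P(X=6) = 0.1460


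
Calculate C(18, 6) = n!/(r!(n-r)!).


C(18,6) = 18!/(6! × 12!)
= 6402373705728000/(720 × 479001600)
= 18564

C(18,6) = 18564


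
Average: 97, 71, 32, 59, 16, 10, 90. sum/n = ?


Sum = 97 + 71 + 32 + 59 + 16 + 10 + 90 = 375
n = 7
Mean = 375/7 = 53.5714

Mean = 53.5714


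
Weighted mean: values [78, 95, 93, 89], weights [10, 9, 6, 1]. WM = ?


Numerator = 78*10 + 95*9 + 93*6 + 89*1 = 2282
Denominator = 10 + 9 + 6 + 1 = 26
WM = 2282/26 = 87.7692

WM = 87.7692


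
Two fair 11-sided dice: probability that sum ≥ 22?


Total outcomes = 11×11 = 121
Favorable (sum ≥ 22): 1
P = 1/121 = 0.0083

P = 0.0083


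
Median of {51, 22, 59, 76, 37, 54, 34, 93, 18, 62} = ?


Sorted: 18, 22, 34, 37, 51, 54, 59, 62, 76, 93
n = 10 (even)
Middle values: 51 and 54
Median = (51+54)/2 = 52.5000

Median = 52.5000


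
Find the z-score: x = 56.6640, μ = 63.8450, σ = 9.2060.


z = (56.6640 - 63.8450)/9.2060
= -7.1810/9.2060
= -0.7800

z = -0.7800


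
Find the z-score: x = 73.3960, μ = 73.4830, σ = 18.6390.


z = (73.3960 - 73.4830)/18.6390
= -0.0870/18.6390
= -0.0047

z = -0.0047


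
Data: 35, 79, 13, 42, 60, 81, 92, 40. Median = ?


Sorted: 13, 35, 40, 42, 60, 79, 81, 92
n = 8 (even)
Middle values: 42 and 60
Median = (42+60)/2 = 51.0000

Median = 51.0000


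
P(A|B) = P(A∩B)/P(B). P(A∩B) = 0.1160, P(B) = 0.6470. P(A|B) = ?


P(A|B) = 0.1160/0.6470 = 0.1793

P(A|B) = 0.1793


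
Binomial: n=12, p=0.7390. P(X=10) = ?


C(12,10) = 66
p^10 = 0.048579
(1-p)^2 = 0.068121
P = 66 * 0.048579 * 0.068121 = 0.2184

P(X=10) = 0.2184


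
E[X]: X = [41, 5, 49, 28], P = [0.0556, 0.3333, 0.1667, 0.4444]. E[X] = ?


E[X] = 41*0.0556 + 5*0.3333 + 49*0.1667 + 28*0.4444
= 2.2796 + 1.6665 + 8.1683 + 12.4432
= 24.5576

E[X] = 24.5576


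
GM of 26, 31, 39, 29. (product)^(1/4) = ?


Product = 26 × 31 × 39 × 29 = 911586
GM = 911586^(1/4) = 30.8994

GM = 30.8994


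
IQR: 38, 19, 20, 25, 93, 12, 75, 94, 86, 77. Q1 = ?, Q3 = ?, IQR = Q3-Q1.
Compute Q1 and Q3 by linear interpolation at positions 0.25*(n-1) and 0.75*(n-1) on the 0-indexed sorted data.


Sorted: 12, 19, 20, 25, 38, 75, 77, 86, 93, 94
Q1 (25th %ile) = 21.2500
Q3 (75th %ile) = 83.7500
IQR = 83.7500 - 21.2500 = 62.5000

IQR = 62.5000


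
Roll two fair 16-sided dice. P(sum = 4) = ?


Total outcomes = 16×16 = 256
Favorable (sum = 4): 3
P = 3/256 = 0.0117

P = 0.0117


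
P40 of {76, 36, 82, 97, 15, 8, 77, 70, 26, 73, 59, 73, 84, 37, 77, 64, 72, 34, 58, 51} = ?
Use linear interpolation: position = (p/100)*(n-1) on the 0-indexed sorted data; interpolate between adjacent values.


Sorted: 8, 15, 26, 34, 36, 37, 51, 58, 59, 64, 70, 72, 73, 73, 76, 77, 77, 82, 84, 97
n = 20
Index = 40/100 * 19 = 7.6000
Lower = data[7] = 58, Upper = data[8] = 59
P40 = 58 + 0.6000*(1) = 58.6000

P40 = 58.6000


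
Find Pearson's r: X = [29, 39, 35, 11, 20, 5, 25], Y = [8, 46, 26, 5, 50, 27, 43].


Mean X = 23.4286, Mean Y = 29.2857
SD X = 11.437497, SD Y = 16.713675
Cov = 56.877551
r = 56.877551/(11.437497*16.713675) = 0.2975

r = 0.2975


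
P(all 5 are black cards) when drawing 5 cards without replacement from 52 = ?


P(all black cards) = (26/52) × (25/51) × (24/50) × (23/49) × (22/48)
= 0.0253

P = 0.0253


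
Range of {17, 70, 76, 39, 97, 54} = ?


Max = 97, Min = 17
Range = 97 - 17 = 80

Range = 80


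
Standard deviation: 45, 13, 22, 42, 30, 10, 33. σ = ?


Mean = 27.8571
Variance = 156.9796
SD = sqrt(156.9796) = 12.5291

SD = 12.5291


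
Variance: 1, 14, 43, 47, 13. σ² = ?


Mean = 23.6000
Squared deviations: 510.7600, 92.1600, 376.3600, 547.5600, 112.3600
Sum = 1639.2000
Variance = 1639.2000/5 = 327.8400

Variance = 327.8400


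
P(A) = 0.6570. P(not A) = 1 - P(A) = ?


P(not A) = 1 - 0.6570 = 0.3430

P(not A) = 0.3430


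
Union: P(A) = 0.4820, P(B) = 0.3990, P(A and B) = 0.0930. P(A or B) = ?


P(A∪B) = 0.4820 + 0.3990 - 0.0930
= 0.8810 - 0.0930
= 0.7880

P(A∪B) = 0.7880


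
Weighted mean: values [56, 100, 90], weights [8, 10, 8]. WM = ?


Numerator = 56*8 + 100*10 + 90*8 = 2168
Denominator = 8 + 10 + 8 = 26
WM = 2168/26 = 83.3846

WM = 83.3846


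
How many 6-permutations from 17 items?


P(17,6) = 17!/11!
= 355687428096000/39916800
= 8910720

P(17,6) = 8910720


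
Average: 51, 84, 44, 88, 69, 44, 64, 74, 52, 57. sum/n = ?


Sum = 51 + 84 + 44 + 88 + 69 + 44 + 64 + 74 + 52 + 57 = 627
n = 10
Mean = 627/10 = 62.7000

Mean = 62.7000


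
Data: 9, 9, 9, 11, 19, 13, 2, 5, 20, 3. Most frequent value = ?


Frequencies: 2:1, 3:1, 5:1, 9:3, 11:1, 13:1, 19:1, 20:1
Max frequency = 3
Mode = 9

Mode = 9


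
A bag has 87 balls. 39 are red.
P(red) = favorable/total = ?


P = 39/87 = 0.4483

P = 0.4483


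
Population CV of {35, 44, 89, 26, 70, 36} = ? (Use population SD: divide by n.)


Mean = 50.0000
SD = 22.1886
CV = (22.1886/50.0000)*100 = 44.3772%

CV = 44.3772%


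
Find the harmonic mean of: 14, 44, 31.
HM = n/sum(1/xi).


Sum of reciprocals = 1/14 + 1/44 + 1/31 = 0.126414
HM = 3/0.126414 = 23.7316

HM = 23.7316


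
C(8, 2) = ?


C(8,2) = 8!/(2! × 6!)
= 40320/(2 × 720)
= 28

C(8,2) = 28


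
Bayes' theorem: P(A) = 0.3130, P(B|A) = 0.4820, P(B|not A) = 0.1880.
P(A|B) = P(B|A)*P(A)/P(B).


P(B) = P(B|A)*P(A) + P(B|A')*P(A')
= 0.4820*0.3130 + 0.1880*0.6870
= 0.150866 + 0.129156 = 0.280022
P(A|B) = 0.150866/0.280022 = 0.5388

P(A|B) = 0.5388


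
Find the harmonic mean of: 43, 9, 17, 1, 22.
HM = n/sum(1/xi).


Sum of reciprocals = 1/43 + 1/9 + 1/17 + 1/1 + 1/22 = 1.238645
HM = 5/1.238645 = 4.0367

HM = 4.0367


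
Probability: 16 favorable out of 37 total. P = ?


P = 16/37 = 0.4324

P = 0.4324


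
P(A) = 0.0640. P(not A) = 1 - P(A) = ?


P(not A) = 1 - 0.0640 = 0.9360

P(not A) = 0.9360


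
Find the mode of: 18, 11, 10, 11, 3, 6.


Frequencies: 3:1, 6:1, 10:1, 11:2, 18:1
Max frequency = 2
Mode = 11

Mode = 11


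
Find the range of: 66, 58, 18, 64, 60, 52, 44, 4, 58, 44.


Max = 66, Min = 4
Range = 66 - 4 = 62

Range = 62


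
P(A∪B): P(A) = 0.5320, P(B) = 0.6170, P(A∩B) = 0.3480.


P(A∪B) = 0.5320 + 0.6170 - 0.3480
= 1.1490 - 0.3480
= 0.8010

P(A∪B) = 0.8010


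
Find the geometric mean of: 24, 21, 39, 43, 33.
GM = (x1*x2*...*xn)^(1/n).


Product = 24 × 21 × 39 × 43 × 33 = 27891864
GM = 27891864^(1/5) = 30.8387

GM = 30.8387


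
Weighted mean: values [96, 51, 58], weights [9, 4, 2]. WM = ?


Numerator = 96*9 + 51*4 + 58*2 = 1184
Denominator = 9 + 4 + 2 = 15
WM = 1184/15 = 78.9333

WM = 78.9333


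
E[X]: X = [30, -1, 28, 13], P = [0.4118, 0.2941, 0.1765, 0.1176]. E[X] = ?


E[X] = 30*0.4118 - 1*0.2941 + 28*0.1765 + 13*0.1176
= 12.3540 - 0.2941 + 4.9420 + 1.5288
= 18.5307

E[X] = 18.5307


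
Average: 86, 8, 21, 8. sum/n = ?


Sum = 86 + 8 + 21 + 8 = 123
n = 4
Mean = 123/4 = 30.7500

Mean = 30.7500


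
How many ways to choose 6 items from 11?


C(11,6) = 11!/(6! × 5!)
= 39916800/(720 × 120)
= 462

C(11,6) = 462


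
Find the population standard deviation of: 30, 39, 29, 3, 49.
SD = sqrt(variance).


Mean = 30.0000
Variance = 234.4000
SD = sqrt(234.4000) = 15.3101

SD = 15.3101


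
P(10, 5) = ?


P(10,5) = 10!/5!
= 3628800/120
= 30240

P(10,5) = 30240


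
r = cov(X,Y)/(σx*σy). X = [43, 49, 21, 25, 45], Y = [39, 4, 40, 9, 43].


Mean X = 36.6000, Mean Y = 27.0000
SD X = 11.341958, SD Y = 16.864163
Cov = -13.600000
r = -13.600000/(11.341958*16.864163) = -0.0711

r = -0.0711


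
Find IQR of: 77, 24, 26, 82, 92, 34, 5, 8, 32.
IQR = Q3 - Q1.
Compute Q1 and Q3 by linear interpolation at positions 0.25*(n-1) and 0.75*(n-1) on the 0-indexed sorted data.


Sorted: 5, 8, 24, 26, 32, 34, 77, 82, 92
Q1 (25th %ile) = 24.0000
Q3 (75th %ile) = 77.0000
IQR = 77.0000 - 24.0000 = 53.0000

IQR = 53.0000


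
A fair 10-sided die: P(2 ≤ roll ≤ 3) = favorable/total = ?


Favorable outcomes (2 ≤ roll ≤ 3): 2
Total outcomes = 10
P = 2/10 = 0.2000

P = 0.2000


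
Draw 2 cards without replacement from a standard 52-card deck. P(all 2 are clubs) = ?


P(all clubs) = (13/52) × (12/51)
= 0.0588

P = 0.0588


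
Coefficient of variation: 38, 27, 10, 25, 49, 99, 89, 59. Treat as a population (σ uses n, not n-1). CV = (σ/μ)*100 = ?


Mean = 49.5000
SD = 29.3684
CV = (29.3684/49.5000)*100 = 59.3300%

CV = 59.3300%


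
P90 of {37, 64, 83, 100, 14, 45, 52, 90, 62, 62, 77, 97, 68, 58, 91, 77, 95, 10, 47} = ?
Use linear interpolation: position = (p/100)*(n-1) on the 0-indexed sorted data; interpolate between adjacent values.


Sorted: 10, 14, 37, 45, 47, 52, 58, 62, 62, 64, 68, 77, 77, 83, 90, 91, 95, 97, 100
n = 19
Index = 90/100 * 18 = 16.2000
Lower = data[16] = 95, Upper = data[17] = 97
P90 = 95 + 0.2000*(2) = 95.4000

P90 = 95.4000


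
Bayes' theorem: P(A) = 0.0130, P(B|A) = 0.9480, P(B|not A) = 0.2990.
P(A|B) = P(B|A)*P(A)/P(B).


P(B) = P(B|A)*P(A) + P(B|A')*P(A')
= 0.9480*0.0130 + 0.2990*0.9870
= 0.012324 + 0.295113 = 0.307437
P(A|B) = 0.012324/0.307437 = 0.0401

P(A|B) = 0.0401


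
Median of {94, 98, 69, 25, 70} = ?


Sorted: 25, 69, 70, 94, 98
n = 5 (odd)
Middle value = 70

Median = 70


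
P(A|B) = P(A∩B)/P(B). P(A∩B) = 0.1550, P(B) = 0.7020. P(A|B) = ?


P(A|B) = 0.1550/0.7020 = 0.2208

P(A|B) = 0.2208


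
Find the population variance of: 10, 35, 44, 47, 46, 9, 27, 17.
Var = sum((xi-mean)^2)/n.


Mean = 29.3750
Squared deviations: 375.3906, 31.6406, 213.8906, 310.6406, 276.3906, 415.1406, 5.6406, 153.1406
Sum = 1781.8750
Variance = 1781.8750/8 = 222.7344

Variance = 222.7344


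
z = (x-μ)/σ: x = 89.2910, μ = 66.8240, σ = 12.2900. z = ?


z = (89.2910 - 66.8240)/12.2900
= 22.4670/12.2900
= 1.8281

z = 1.8281


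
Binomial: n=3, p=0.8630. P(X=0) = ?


C(3,0) = 1
p^0 = 1.000000
(1-p)^3 = 0.002571
P = 1 * 1.000000 * 0.002571 = 0.0026

P(X=0) = 0.0026


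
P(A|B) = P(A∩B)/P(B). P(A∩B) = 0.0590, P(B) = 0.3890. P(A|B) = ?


P(A|B) = 0.0590/0.3890 = 0.1517

P(A|B) = 0.1517


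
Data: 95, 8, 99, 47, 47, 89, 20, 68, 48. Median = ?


Sorted: 8, 20, 47, 47, 48, 68, 89, 95, 99
n = 9 (odd)
Middle value = 48

Median = 48


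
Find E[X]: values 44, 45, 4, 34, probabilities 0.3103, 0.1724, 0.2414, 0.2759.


E[X] = 44*0.3103 + 45*0.1724 + 4*0.2414 + 34*0.2759
= 13.6532 + 7.7580 + 0.9656 + 9.3806
= 31.7574

E[X] = 31.7574


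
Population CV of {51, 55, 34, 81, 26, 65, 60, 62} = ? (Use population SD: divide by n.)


Mean = 54.2500
SD = 16.3688
CV = (16.3688/54.2500)*100 = 30.1729%

CV = 30.1729%


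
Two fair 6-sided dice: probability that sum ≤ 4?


Total outcomes = 6×6 = 36
Favorable (sum ≤ 4): 6
P = 6/36 = 0.1667

P = 0.1667


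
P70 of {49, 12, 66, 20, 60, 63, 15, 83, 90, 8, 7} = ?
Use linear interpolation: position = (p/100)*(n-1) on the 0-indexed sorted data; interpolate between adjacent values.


Sorted: 7, 8, 12, 15, 20, 49, 60, 63, 66, 83, 90
n = 11
Index = 70/100 * 10 = 7.0000
Lower = data[7] = 63, Upper = data[8] = 66
P70 = 63 + 0*(3) = 63.0000

P70 = 63.0000


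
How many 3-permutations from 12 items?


P(12,3) = 12!/9!
= 479001600/362880
= 1320

P(12,3) = 1320


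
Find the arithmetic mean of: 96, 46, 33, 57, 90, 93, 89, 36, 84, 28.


Sum = 96 + 46 + 33 + 57 + 90 + 93 + 89 + 36 + 84 + 28 = 652
n = 10
Mean = 652/10 = 65.2000

Mean = 65.2000


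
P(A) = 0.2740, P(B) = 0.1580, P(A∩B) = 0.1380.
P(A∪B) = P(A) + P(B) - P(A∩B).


P(A∪B) = 0.2740 + 0.1580 - 0.1380
= 0.4320 - 0.1380
= 0.2940

P(A∪B) = 0.2940


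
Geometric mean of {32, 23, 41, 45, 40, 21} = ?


Product = 32 × 23 × 41 × 45 × 40 × 21 = 1140652800
GM = 1140652800^(1/6) = 32.3240

GM = 32.3240


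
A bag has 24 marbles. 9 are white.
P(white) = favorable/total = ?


P = 9/24 = 0.3750

P = 0.3750


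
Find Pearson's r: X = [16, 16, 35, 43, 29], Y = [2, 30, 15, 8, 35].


Mean X = 27.8000, Mean Y = 18.0000
SD X = 10.609430, SD Y = 12.633289
Cov = -21.200000
r = -21.200000/(10.609430*12.633289) = -0.1582

r = -0.1582


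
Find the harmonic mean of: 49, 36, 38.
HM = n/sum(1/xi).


Sum of reciprocals = 1/49 + 1/36 + 1/38 = 0.074502
HM = 3/0.074502 = 40.2675

HM = 40.2675


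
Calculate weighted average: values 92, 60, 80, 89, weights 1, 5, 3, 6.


Numerator = 92*1 + 60*5 + 80*3 + 89*6 = 1166
Denominator = 1 + 5 + 3 + 6 = 15
WM = 1166/15 = 77.7333

WM = 77.7333


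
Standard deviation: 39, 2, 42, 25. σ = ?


Mean = 27.0000
Variance = 249.5000
SD = sqrt(249.5000) = 15.7956

SD = 15.7956


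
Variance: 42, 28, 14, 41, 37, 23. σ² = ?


Mean = 30.8333
Squared deviations: 124.6944, 8.0278, 283.3611, 103.3611, 38.0278, 61.3611
Sum = 618.8333
Variance = 618.8333/6 = 103.1389

Variance = 103.1389


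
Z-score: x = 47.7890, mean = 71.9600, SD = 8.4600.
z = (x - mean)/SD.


z = (47.7890 - 71.9600)/8.4600
= -24.1710/8.4600
= -2.8571

z = -2.8571


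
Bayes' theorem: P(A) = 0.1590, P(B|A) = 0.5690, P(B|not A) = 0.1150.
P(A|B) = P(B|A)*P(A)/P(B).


P(B) = P(B|A)*P(A) + P(B|A')*P(A')
= 0.5690*0.1590 + 0.1150*0.8410
= 0.090471 + 0.096715 = 0.187186
P(A|B) = 0.090471/0.187186 = 0.4833

P(A|B) = 0.4833


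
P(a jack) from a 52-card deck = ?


4 jacks in 52 cards
P = 4/52 = 0.0769

P = 0.0769


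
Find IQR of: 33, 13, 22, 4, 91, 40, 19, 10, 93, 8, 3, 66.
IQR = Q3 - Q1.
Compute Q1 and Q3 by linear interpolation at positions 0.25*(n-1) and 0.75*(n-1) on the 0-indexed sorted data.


Sorted: 3, 4, 8, 10, 13, 19, 22, 33, 40, 66, 91, 93
Q1 (25th %ile) = 9.5000
Q3 (75th %ile) = 46.5000
IQR = 46.5000 - 9.5000 = 37.0000

IQR = 37.0000


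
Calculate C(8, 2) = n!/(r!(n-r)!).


C(8,2) = 8!/(2! × 6!)
= 40320/(2 × 720)
= 28

C(8,2) = 28


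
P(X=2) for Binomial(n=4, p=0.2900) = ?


C(4,2) = 6
p^2 = 0.084100
(1-p)^2 = 0.504100
P = 6 * 0.084100 * 0.504100 = 0.2544

P(X=2) = 0.2544


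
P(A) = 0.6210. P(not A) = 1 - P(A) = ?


P(not A) = 1 - 0.6210 = 0.3790

P(not A) = 0.3790


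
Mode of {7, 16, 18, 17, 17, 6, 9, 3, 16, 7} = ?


Frequencies: 3:1, 6:1, 7:2, 9:1, 16:2, 17:2, 18:1
Max frequency = 2
Mode = 7, 16, 17

Mode = 7, 16, 17


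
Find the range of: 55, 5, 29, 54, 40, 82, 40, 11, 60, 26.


Max = 82, Min = 5
Range = 82 - 5 = 77

Range = 77


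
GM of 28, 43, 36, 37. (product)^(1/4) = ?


Product = 28 × 43 × 36 × 37 = 1603728
GM = 1603728^(1/4) = 35.5863

GM = 35.5863


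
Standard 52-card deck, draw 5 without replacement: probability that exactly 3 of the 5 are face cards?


Hypergeometric: P(X=3) = C(12,3)·C(40,2) / C(52,5)
= 220 × 780 / 2598960
= 171600/2598960 = 0.0660

P = 0.0660


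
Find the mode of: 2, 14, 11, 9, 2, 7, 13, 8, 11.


Frequencies: 2:2, 7:1, 8:1, 9:1, 11:2, 13:1, 14:1
Max frequency = 2
Mode = 2, 11

Mode = 2, 11


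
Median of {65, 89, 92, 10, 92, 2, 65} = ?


Sorted: 2, 10, 65, 65, 89, 92, 92
n = 7 (odd)
Middle value = 65

Median = 65


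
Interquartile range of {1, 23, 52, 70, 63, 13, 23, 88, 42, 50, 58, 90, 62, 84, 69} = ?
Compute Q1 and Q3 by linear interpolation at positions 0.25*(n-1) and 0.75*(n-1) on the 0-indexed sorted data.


Sorted: 1, 13, 23, 23, 42, 50, 52, 58, 62, 63, 69, 70, 84, 88, 90
Q1 (25th %ile) = 32.5000
Q3 (75th %ile) = 69.5000
IQR = 69.5000 - 32.5000 = 37.0000

IQR = 37.0000


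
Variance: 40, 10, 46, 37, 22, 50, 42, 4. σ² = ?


Mean = 31.3750
Squared deviations: 74.3906, 456.8906, 213.8906, 31.6406, 87.8906, 346.8906, 112.8906, 749.3906
Sum = 2073.8750
Variance = 2073.8750/8 = 259.2344

Variance = 259.2344


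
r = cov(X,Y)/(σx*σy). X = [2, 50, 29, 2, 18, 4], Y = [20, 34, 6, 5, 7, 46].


Mean X = 17.5000, Mean Y = 19.6667
SD X = 17.566540, SD Y = 15.606267
Cov = 28.166667
r = 28.166667/(17.566540*15.606267) = 0.1027

r = 0.1027


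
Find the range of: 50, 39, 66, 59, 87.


Max = 87, Min = 39
Range = 87 - 39 = 48

Range = 48


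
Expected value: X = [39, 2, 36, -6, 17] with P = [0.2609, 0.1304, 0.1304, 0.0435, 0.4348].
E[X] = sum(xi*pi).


E[X] = 39*0.2609 + 2*0.1304 + 36*0.1304 - 6*0.0435 + 17*0.4348
= 10.1751 + 0.2608 + 4.6944 - 0.2610 + 7.3916
= 22.2609

E[X] = 22.2609


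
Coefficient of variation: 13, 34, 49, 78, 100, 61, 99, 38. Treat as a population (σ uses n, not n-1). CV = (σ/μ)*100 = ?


Mean = 59.0000
SD = 29.4279
CV = (29.4279/59.0000)*100 = 49.8778%

CV = 49.8778%


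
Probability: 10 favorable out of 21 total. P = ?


P = 10/21 = 0.4762

P = 0.4762


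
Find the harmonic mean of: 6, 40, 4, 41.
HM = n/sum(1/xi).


Sum of reciprocals = 1/6 + 1/40 + 1/4 + 1/41 = 0.466057
HM = 4/0.466057 = 8.5826

HM = 8.5826


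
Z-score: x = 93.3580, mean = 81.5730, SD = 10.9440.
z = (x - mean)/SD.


z = (93.3580 - 81.5730)/10.9440
= 11.7850/10.9440
= 1.0768

z = 1.0768


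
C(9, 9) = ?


C(9,9) = 9!/(9! × 0!)
= 362880/(362880 × 1)
= 1

C(9,9) = 1


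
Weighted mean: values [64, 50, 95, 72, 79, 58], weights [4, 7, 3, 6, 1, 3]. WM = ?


Numerator = 64*4 + 50*7 + 95*3 + 72*6 + 79*1 + 58*3 = 1576
Denominator = 4 + 7 + 3 + 6 + 1 + 3 = 24
WM = 1576/24 = 65.6667

WM = 65.6667
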